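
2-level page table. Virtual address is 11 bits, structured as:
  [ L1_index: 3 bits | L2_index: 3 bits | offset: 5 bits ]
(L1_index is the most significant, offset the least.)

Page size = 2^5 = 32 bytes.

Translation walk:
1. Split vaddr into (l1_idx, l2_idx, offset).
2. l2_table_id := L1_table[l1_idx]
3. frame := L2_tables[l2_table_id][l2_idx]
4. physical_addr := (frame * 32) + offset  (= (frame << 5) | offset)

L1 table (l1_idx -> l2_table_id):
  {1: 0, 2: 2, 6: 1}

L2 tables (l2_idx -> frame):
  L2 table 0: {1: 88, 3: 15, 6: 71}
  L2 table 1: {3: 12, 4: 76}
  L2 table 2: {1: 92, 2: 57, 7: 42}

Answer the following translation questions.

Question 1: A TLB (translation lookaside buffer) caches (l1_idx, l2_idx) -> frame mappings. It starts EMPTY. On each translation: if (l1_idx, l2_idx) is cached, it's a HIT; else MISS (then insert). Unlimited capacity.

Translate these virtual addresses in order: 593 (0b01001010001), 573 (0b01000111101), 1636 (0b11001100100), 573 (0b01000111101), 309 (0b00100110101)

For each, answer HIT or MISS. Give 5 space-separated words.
Answer: MISS MISS MISS HIT MISS

Derivation:
vaddr=593: (2,2) not in TLB -> MISS, insert
vaddr=573: (2,1) not in TLB -> MISS, insert
vaddr=1636: (6,3) not in TLB -> MISS, insert
vaddr=573: (2,1) in TLB -> HIT
vaddr=309: (1,1) not in TLB -> MISS, insert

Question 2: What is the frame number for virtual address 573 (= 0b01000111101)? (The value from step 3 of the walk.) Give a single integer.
vaddr = 573: l1_idx=2, l2_idx=1
L1[2] = 2; L2[2][1] = 92

Answer: 92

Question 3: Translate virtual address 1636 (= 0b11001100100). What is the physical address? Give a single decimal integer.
vaddr = 1636 = 0b11001100100
Split: l1_idx=6, l2_idx=3, offset=4
L1[6] = 1
L2[1][3] = 12
paddr = 12 * 32 + 4 = 388

Answer: 388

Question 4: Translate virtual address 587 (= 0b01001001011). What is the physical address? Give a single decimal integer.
vaddr = 587 = 0b01001001011
Split: l1_idx=2, l2_idx=2, offset=11
L1[2] = 2
L2[2][2] = 57
paddr = 57 * 32 + 11 = 1835

Answer: 1835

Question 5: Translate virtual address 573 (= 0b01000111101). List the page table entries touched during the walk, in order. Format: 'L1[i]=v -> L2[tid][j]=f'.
vaddr = 573 = 0b01000111101
Split: l1_idx=2, l2_idx=1, offset=29

Answer: L1[2]=2 -> L2[2][1]=92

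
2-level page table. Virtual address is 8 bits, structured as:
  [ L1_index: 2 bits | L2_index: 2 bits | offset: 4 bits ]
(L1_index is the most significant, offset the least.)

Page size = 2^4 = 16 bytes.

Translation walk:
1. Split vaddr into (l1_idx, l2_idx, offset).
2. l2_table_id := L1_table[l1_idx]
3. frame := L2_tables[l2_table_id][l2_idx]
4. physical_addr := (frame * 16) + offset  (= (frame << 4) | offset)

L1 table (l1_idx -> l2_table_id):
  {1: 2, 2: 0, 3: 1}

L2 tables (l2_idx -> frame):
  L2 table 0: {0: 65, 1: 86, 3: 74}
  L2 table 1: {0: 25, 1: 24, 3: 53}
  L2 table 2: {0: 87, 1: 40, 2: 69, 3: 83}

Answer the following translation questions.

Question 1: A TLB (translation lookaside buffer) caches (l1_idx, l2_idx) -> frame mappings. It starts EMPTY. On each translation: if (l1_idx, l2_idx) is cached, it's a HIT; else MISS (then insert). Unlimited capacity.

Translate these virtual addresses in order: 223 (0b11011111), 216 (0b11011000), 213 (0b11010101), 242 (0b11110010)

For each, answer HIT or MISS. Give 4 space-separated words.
vaddr=223: (3,1) not in TLB -> MISS, insert
vaddr=216: (3,1) in TLB -> HIT
vaddr=213: (3,1) in TLB -> HIT
vaddr=242: (3,3) not in TLB -> MISS, insert

Answer: MISS HIT HIT MISS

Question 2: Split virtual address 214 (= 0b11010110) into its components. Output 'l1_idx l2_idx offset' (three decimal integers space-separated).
Answer: 3 1 6

Derivation:
vaddr = 214 = 0b11010110
  top 2 bits -> l1_idx = 3
  next 2 bits -> l2_idx = 1
  bottom 4 bits -> offset = 6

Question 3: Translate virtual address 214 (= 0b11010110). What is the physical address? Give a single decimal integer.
vaddr = 214 = 0b11010110
Split: l1_idx=3, l2_idx=1, offset=6
L1[3] = 1
L2[1][1] = 24
paddr = 24 * 16 + 6 = 390

Answer: 390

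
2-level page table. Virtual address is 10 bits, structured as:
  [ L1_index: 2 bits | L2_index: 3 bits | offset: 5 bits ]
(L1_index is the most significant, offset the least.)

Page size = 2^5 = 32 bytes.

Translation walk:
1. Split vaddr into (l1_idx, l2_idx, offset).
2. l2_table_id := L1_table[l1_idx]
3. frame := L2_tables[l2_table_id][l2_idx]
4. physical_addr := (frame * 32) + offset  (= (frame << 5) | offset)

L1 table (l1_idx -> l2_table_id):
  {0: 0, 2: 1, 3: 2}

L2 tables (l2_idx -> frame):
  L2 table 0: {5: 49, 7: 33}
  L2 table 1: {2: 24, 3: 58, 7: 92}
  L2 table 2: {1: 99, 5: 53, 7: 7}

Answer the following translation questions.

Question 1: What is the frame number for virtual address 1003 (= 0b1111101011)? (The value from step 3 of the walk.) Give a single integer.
Answer: 7

Derivation:
vaddr = 1003: l1_idx=3, l2_idx=7
L1[3] = 2; L2[2][7] = 7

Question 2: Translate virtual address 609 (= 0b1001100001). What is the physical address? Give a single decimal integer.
vaddr = 609 = 0b1001100001
Split: l1_idx=2, l2_idx=3, offset=1
L1[2] = 1
L2[1][3] = 58
paddr = 58 * 32 + 1 = 1857

Answer: 1857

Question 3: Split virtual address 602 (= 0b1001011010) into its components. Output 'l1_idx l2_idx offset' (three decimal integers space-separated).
vaddr = 602 = 0b1001011010
  top 2 bits -> l1_idx = 2
  next 3 bits -> l2_idx = 2
  bottom 5 bits -> offset = 26

Answer: 2 2 26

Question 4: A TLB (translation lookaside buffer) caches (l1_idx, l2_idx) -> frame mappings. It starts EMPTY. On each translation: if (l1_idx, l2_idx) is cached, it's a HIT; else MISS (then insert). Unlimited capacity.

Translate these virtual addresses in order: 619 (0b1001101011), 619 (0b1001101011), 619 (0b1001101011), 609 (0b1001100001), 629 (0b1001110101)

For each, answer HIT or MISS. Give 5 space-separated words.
vaddr=619: (2,3) not in TLB -> MISS, insert
vaddr=619: (2,3) in TLB -> HIT
vaddr=619: (2,3) in TLB -> HIT
vaddr=609: (2,3) in TLB -> HIT
vaddr=629: (2,3) in TLB -> HIT

Answer: MISS HIT HIT HIT HIT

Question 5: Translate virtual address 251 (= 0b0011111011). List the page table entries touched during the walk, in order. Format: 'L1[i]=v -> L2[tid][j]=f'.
Answer: L1[0]=0 -> L2[0][7]=33

Derivation:
vaddr = 251 = 0b0011111011
Split: l1_idx=0, l2_idx=7, offset=27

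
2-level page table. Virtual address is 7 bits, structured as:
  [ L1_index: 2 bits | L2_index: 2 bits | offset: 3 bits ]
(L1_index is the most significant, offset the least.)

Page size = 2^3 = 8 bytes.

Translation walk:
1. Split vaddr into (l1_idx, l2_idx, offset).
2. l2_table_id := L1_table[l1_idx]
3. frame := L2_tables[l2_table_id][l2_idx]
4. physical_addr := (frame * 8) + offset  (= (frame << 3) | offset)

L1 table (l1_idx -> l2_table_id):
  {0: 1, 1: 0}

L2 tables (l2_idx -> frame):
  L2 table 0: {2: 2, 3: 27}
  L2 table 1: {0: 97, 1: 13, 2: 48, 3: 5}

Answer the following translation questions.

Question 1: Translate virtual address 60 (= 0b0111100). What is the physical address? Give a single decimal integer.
vaddr = 60 = 0b0111100
Split: l1_idx=1, l2_idx=3, offset=4
L1[1] = 0
L2[0][3] = 27
paddr = 27 * 8 + 4 = 220

Answer: 220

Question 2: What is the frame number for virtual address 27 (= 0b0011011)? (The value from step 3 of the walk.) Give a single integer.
Answer: 5

Derivation:
vaddr = 27: l1_idx=0, l2_idx=3
L1[0] = 1; L2[1][3] = 5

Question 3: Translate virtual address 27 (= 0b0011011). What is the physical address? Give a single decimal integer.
vaddr = 27 = 0b0011011
Split: l1_idx=0, l2_idx=3, offset=3
L1[0] = 1
L2[1][3] = 5
paddr = 5 * 8 + 3 = 43

Answer: 43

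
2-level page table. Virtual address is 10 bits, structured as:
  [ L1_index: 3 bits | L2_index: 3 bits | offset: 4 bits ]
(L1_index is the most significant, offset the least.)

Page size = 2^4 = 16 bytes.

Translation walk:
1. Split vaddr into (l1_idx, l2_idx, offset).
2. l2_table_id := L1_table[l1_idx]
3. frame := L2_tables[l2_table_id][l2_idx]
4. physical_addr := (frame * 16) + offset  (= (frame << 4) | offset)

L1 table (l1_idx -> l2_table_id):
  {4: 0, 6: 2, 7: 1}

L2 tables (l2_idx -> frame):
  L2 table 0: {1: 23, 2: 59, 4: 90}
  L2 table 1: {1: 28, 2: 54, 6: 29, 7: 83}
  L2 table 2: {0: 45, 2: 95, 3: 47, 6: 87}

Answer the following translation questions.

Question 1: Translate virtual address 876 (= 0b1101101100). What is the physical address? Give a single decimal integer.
vaddr = 876 = 0b1101101100
Split: l1_idx=6, l2_idx=6, offset=12
L1[6] = 2
L2[2][6] = 87
paddr = 87 * 16 + 12 = 1404

Answer: 1404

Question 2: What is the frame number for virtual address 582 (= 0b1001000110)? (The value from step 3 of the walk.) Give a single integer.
Answer: 90

Derivation:
vaddr = 582: l1_idx=4, l2_idx=4
L1[4] = 0; L2[0][4] = 90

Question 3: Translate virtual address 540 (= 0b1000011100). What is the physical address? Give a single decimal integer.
vaddr = 540 = 0b1000011100
Split: l1_idx=4, l2_idx=1, offset=12
L1[4] = 0
L2[0][1] = 23
paddr = 23 * 16 + 12 = 380

Answer: 380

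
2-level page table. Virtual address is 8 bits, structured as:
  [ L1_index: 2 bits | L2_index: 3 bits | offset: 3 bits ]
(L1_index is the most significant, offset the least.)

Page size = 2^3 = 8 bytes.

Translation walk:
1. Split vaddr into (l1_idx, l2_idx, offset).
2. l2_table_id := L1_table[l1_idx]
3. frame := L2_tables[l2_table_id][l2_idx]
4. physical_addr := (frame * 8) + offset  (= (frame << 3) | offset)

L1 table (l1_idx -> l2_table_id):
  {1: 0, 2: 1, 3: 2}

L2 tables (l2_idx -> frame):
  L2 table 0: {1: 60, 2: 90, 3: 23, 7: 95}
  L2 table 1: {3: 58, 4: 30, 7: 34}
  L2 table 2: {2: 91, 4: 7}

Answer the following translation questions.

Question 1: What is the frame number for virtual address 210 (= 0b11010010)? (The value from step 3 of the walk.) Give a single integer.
Answer: 91

Derivation:
vaddr = 210: l1_idx=3, l2_idx=2
L1[3] = 2; L2[2][2] = 91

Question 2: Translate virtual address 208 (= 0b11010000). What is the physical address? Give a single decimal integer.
vaddr = 208 = 0b11010000
Split: l1_idx=3, l2_idx=2, offset=0
L1[3] = 2
L2[2][2] = 91
paddr = 91 * 8 + 0 = 728

Answer: 728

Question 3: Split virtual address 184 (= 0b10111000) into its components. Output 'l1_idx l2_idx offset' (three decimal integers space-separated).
vaddr = 184 = 0b10111000
  top 2 bits -> l1_idx = 2
  next 3 bits -> l2_idx = 7
  bottom 3 bits -> offset = 0

Answer: 2 7 0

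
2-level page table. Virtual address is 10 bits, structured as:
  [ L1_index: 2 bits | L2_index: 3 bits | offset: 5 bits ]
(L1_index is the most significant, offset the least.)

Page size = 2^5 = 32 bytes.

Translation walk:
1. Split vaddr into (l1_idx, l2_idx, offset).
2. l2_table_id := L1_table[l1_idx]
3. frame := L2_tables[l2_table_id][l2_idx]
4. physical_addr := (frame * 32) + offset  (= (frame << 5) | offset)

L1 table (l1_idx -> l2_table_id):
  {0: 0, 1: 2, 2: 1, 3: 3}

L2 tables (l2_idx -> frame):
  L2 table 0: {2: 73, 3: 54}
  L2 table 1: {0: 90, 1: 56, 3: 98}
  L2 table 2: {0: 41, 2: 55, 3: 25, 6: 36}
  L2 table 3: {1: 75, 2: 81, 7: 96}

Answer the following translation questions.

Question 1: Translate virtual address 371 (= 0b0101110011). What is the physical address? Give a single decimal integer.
Answer: 819

Derivation:
vaddr = 371 = 0b0101110011
Split: l1_idx=1, l2_idx=3, offset=19
L1[1] = 2
L2[2][3] = 25
paddr = 25 * 32 + 19 = 819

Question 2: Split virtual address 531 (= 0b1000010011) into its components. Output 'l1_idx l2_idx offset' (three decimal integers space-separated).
Answer: 2 0 19

Derivation:
vaddr = 531 = 0b1000010011
  top 2 bits -> l1_idx = 2
  next 3 bits -> l2_idx = 0
  bottom 5 bits -> offset = 19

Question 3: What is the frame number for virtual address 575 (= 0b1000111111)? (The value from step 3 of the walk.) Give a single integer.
vaddr = 575: l1_idx=2, l2_idx=1
L1[2] = 1; L2[1][1] = 56

Answer: 56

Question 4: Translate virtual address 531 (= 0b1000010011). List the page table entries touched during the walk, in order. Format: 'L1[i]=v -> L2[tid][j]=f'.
Answer: L1[2]=1 -> L2[1][0]=90

Derivation:
vaddr = 531 = 0b1000010011
Split: l1_idx=2, l2_idx=0, offset=19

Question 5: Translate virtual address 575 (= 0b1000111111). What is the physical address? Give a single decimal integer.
Answer: 1823

Derivation:
vaddr = 575 = 0b1000111111
Split: l1_idx=2, l2_idx=1, offset=31
L1[2] = 1
L2[1][1] = 56
paddr = 56 * 32 + 31 = 1823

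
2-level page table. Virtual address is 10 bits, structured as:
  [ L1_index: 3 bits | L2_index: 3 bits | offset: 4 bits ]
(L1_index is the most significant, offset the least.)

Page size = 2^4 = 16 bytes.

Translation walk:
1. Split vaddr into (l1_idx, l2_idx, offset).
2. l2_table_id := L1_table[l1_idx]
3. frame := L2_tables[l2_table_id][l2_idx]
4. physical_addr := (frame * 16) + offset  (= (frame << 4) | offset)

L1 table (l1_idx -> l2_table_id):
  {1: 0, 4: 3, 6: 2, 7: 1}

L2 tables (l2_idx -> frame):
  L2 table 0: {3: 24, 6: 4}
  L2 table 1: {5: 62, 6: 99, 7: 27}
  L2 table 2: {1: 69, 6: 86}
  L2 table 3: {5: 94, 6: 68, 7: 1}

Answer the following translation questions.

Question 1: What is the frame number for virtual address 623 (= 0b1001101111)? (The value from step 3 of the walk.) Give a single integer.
vaddr = 623: l1_idx=4, l2_idx=6
L1[4] = 3; L2[3][6] = 68

Answer: 68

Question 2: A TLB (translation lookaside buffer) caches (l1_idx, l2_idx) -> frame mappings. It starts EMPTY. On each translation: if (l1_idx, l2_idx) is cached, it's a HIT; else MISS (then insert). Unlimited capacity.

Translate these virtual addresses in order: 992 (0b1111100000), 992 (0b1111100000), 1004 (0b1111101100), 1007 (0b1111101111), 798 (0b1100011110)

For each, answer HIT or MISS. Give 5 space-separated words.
Answer: MISS HIT HIT HIT MISS

Derivation:
vaddr=992: (7,6) not in TLB -> MISS, insert
vaddr=992: (7,6) in TLB -> HIT
vaddr=1004: (7,6) in TLB -> HIT
vaddr=1007: (7,6) in TLB -> HIT
vaddr=798: (6,1) not in TLB -> MISS, insert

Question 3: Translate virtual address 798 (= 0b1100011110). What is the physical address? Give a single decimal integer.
vaddr = 798 = 0b1100011110
Split: l1_idx=6, l2_idx=1, offset=14
L1[6] = 2
L2[2][1] = 69
paddr = 69 * 16 + 14 = 1118

Answer: 1118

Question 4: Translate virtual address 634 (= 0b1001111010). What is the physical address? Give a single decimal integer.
vaddr = 634 = 0b1001111010
Split: l1_idx=4, l2_idx=7, offset=10
L1[4] = 3
L2[3][7] = 1
paddr = 1 * 16 + 10 = 26

Answer: 26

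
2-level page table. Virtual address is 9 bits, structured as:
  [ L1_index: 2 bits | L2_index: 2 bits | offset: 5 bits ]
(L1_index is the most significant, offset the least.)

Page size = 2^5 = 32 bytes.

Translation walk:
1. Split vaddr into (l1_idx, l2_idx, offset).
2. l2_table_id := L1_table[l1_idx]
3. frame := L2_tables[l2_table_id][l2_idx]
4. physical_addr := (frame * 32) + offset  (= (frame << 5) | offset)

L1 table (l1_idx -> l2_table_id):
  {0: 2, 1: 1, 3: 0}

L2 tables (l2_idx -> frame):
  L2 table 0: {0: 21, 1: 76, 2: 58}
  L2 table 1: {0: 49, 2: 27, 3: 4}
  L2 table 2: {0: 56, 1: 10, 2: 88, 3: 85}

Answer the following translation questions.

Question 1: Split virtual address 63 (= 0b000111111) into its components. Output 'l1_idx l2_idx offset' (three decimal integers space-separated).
vaddr = 63 = 0b000111111
  top 2 bits -> l1_idx = 0
  next 2 bits -> l2_idx = 1
  bottom 5 bits -> offset = 31

Answer: 0 1 31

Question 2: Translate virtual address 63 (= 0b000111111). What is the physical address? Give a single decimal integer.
Answer: 351

Derivation:
vaddr = 63 = 0b000111111
Split: l1_idx=0, l2_idx=1, offset=31
L1[0] = 2
L2[2][1] = 10
paddr = 10 * 32 + 31 = 351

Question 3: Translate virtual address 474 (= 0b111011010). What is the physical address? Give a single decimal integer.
vaddr = 474 = 0b111011010
Split: l1_idx=3, l2_idx=2, offset=26
L1[3] = 0
L2[0][2] = 58
paddr = 58 * 32 + 26 = 1882

Answer: 1882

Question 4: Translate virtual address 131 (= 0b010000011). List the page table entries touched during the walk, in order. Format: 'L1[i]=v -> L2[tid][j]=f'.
Answer: L1[1]=1 -> L2[1][0]=49

Derivation:
vaddr = 131 = 0b010000011
Split: l1_idx=1, l2_idx=0, offset=3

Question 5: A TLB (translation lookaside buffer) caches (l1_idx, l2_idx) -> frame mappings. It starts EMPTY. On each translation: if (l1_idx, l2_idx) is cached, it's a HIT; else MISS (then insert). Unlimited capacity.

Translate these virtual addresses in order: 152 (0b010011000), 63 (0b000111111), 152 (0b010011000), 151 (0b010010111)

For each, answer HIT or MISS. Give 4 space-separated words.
vaddr=152: (1,0) not in TLB -> MISS, insert
vaddr=63: (0,1) not in TLB -> MISS, insert
vaddr=152: (1,0) in TLB -> HIT
vaddr=151: (1,0) in TLB -> HIT

Answer: MISS MISS HIT HIT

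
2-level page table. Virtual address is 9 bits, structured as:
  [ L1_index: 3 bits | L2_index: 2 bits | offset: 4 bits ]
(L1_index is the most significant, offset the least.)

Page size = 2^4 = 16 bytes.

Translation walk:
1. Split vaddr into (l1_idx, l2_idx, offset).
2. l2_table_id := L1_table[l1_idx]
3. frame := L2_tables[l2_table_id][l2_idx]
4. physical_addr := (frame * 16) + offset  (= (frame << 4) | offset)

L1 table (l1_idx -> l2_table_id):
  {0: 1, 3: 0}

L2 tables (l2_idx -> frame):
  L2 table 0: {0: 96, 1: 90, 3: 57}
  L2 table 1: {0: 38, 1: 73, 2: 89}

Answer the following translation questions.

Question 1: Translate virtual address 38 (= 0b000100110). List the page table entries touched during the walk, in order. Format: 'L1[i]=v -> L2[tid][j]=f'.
vaddr = 38 = 0b000100110
Split: l1_idx=0, l2_idx=2, offset=6

Answer: L1[0]=1 -> L2[1][2]=89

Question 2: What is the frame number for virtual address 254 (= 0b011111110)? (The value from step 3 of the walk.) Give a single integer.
vaddr = 254: l1_idx=3, l2_idx=3
L1[3] = 0; L2[0][3] = 57

Answer: 57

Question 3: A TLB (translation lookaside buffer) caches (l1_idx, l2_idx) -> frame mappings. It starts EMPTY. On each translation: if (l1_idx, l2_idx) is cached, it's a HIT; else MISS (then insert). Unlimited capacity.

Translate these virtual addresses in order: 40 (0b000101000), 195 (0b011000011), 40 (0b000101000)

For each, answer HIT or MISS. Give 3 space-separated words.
Answer: MISS MISS HIT

Derivation:
vaddr=40: (0,2) not in TLB -> MISS, insert
vaddr=195: (3,0) not in TLB -> MISS, insert
vaddr=40: (0,2) in TLB -> HIT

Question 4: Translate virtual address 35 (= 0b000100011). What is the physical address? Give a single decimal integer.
vaddr = 35 = 0b000100011
Split: l1_idx=0, l2_idx=2, offset=3
L1[0] = 1
L2[1][2] = 89
paddr = 89 * 16 + 3 = 1427

Answer: 1427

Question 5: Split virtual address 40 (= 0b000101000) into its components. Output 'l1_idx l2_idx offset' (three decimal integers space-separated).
vaddr = 40 = 0b000101000
  top 3 bits -> l1_idx = 0
  next 2 bits -> l2_idx = 2
  bottom 4 bits -> offset = 8

Answer: 0 2 8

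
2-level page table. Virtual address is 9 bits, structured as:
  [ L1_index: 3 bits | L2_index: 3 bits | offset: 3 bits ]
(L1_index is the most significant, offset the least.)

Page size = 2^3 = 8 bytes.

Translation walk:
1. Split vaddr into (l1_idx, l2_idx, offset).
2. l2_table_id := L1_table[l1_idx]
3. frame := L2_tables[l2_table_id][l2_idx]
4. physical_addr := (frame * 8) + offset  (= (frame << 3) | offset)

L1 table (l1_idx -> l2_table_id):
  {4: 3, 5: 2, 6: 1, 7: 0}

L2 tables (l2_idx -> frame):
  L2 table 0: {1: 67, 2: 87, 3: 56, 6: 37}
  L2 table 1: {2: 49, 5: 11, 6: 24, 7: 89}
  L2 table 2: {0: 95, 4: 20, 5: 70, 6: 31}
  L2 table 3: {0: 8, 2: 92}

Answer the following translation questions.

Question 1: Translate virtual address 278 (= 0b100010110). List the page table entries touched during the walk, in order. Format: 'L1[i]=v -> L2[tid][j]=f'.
Answer: L1[4]=3 -> L2[3][2]=92

Derivation:
vaddr = 278 = 0b100010110
Split: l1_idx=4, l2_idx=2, offset=6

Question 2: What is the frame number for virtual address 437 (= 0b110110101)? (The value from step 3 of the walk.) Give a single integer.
Answer: 24

Derivation:
vaddr = 437: l1_idx=6, l2_idx=6
L1[6] = 1; L2[1][6] = 24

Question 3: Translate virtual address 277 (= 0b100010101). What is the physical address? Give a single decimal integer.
vaddr = 277 = 0b100010101
Split: l1_idx=4, l2_idx=2, offset=5
L1[4] = 3
L2[3][2] = 92
paddr = 92 * 8 + 5 = 741

Answer: 741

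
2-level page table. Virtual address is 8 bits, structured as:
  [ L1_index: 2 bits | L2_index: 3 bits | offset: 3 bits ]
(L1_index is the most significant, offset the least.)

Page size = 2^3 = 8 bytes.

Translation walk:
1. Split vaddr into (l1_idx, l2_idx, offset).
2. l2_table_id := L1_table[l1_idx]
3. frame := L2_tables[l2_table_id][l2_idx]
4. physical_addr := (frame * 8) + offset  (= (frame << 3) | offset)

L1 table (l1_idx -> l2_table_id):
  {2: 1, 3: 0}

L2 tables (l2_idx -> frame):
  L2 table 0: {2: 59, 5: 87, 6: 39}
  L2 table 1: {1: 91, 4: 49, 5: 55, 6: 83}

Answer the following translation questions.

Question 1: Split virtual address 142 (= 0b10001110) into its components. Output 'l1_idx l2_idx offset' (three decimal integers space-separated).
Answer: 2 1 6

Derivation:
vaddr = 142 = 0b10001110
  top 2 bits -> l1_idx = 2
  next 3 bits -> l2_idx = 1
  bottom 3 bits -> offset = 6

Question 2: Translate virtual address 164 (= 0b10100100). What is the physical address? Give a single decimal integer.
vaddr = 164 = 0b10100100
Split: l1_idx=2, l2_idx=4, offset=4
L1[2] = 1
L2[1][4] = 49
paddr = 49 * 8 + 4 = 396

Answer: 396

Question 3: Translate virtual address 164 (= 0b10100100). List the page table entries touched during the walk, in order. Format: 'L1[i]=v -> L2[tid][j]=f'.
Answer: L1[2]=1 -> L2[1][4]=49

Derivation:
vaddr = 164 = 0b10100100
Split: l1_idx=2, l2_idx=4, offset=4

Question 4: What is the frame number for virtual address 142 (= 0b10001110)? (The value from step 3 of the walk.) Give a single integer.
Answer: 91

Derivation:
vaddr = 142: l1_idx=2, l2_idx=1
L1[2] = 1; L2[1][1] = 91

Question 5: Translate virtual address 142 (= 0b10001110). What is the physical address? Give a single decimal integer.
Answer: 734

Derivation:
vaddr = 142 = 0b10001110
Split: l1_idx=2, l2_idx=1, offset=6
L1[2] = 1
L2[1][1] = 91
paddr = 91 * 8 + 6 = 734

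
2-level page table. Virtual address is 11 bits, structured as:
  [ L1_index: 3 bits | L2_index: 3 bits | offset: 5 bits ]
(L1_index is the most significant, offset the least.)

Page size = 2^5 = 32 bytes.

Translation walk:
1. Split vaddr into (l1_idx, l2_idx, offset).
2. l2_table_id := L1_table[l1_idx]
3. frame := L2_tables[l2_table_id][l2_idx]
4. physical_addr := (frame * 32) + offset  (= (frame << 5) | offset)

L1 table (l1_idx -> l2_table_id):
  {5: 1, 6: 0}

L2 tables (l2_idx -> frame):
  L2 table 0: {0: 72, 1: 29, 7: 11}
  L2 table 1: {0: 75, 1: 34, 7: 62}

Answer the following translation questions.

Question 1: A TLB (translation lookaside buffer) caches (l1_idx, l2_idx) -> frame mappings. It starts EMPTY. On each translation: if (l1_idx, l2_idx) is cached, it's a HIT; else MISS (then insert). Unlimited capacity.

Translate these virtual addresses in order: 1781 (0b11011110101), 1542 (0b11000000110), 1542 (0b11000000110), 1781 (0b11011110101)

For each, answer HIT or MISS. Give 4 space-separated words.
vaddr=1781: (6,7) not in TLB -> MISS, insert
vaddr=1542: (6,0) not in TLB -> MISS, insert
vaddr=1542: (6,0) in TLB -> HIT
vaddr=1781: (6,7) in TLB -> HIT

Answer: MISS MISS HIT HIT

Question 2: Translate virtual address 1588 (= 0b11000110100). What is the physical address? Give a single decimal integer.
Answer: 948

Derivation:
vaddr = 1588 = 0b11000110100
Split: l1_idx=6, l2_idx=1, offset=20
L1[6] = 0
L2[0][1] = 29
paddr = 29 * 32 + 20 = 948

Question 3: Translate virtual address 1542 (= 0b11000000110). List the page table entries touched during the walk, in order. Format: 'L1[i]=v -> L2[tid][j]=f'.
Answer: L1[6]=0 -> L2[0][0]=72

Derivation:
vaddr = 1542 = 0b11000000110
Split: l1_idx=6, l2_idx=0, offset=6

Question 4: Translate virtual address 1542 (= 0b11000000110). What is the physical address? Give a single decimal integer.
Answer: 2310

Derivation:
vaddr = 1542 = 0b11000000110
Split: l1_idx=6, l2_idx=0, offset=6
L1[6] = 0
L2[0][0] = 72
paddr = 72 * 32 + 6 = 2310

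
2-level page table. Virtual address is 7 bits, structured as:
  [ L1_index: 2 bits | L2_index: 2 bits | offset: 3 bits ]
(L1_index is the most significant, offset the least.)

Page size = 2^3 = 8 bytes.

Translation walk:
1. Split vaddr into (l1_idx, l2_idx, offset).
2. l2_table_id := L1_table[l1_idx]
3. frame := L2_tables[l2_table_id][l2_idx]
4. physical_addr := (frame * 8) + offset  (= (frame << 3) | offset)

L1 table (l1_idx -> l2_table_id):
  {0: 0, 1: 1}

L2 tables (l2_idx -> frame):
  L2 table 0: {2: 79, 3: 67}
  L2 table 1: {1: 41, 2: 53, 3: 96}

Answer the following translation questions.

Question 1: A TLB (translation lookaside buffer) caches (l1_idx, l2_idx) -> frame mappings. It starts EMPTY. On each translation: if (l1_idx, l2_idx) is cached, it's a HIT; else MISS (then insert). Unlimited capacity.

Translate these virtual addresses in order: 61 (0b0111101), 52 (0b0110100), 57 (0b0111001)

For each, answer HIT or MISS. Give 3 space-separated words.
Answer: MISS MISS HIT

Derivation:
vaddr=61: (1,3) not in TLB -> MISS, insert
vaddr=52: (1,2) not in TLB -> MISS, insert
vaddr=57: (1,3) in TLB -> HIT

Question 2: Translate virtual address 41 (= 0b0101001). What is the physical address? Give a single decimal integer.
Answer: 329

Derivation:
vaddr = 41 = 0b0101001
Split: l1_idx=1, l2_idx=1, offset=1
L1[1] = 1
L2[1][1] = 41
paddr = 41 * 8 + 1 = 329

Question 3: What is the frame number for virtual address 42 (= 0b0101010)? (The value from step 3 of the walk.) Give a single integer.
vaddr = 42: l1_idx=1, l2_idx=1
L1[1] = 1; L2[1][1] = 41

Answer: 41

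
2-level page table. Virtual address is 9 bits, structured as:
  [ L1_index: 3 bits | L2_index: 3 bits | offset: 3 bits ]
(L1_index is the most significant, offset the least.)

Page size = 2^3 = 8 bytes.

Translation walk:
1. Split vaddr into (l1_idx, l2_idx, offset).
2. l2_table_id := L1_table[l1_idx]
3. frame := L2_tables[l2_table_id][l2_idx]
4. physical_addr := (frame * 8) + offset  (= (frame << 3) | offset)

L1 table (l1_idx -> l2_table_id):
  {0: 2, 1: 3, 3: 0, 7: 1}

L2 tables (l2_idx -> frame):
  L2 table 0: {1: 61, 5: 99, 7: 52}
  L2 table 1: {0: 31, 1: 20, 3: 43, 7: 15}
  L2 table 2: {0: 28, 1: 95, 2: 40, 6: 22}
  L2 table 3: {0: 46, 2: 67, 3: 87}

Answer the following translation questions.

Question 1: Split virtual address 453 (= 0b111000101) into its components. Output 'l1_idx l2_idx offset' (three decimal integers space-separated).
Answer: 7 0 5

Derivation:
vaddr = 453 = 0b111000101
  top 3 bits -> l1_idx = 7
  next 3 bits -> l2_idx = 0
  bottom 3 bits -> offset = 5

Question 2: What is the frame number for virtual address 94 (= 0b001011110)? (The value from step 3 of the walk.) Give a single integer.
Answer: 87

Derivation:
vaddr = 94: l1_idx=1, l2_idx=3
L1[1] = 3; L2[3][3] = 87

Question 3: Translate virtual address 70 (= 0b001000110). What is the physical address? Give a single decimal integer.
Answer: 374

Derivation:
vaddr = 70 = 0b001000110
Split: l1_idx=1, l2_idx=0, offset=6
L1[1] = 3
L2[3][0] = 46
paddr = 46 * 8 + 6 = 374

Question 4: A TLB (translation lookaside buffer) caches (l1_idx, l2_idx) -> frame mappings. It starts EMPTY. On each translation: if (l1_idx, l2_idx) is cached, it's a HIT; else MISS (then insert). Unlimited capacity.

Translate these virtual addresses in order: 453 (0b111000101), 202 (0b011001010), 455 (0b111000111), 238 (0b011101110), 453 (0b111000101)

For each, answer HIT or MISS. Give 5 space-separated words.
Answer: MISS MISS HIT MISS HIT

Derivation:
vaddr=453: (7,0) not in TLB -> MISS, insert
vaddr=202: (3,1) not in TLB -> MISS, insert
vaddr=455: (7,0) in TLB -> HIT
vaddr=238: (3,5) not in TLB -> MISS, insert
vaddr=453: (7,0) in TLB -> HIT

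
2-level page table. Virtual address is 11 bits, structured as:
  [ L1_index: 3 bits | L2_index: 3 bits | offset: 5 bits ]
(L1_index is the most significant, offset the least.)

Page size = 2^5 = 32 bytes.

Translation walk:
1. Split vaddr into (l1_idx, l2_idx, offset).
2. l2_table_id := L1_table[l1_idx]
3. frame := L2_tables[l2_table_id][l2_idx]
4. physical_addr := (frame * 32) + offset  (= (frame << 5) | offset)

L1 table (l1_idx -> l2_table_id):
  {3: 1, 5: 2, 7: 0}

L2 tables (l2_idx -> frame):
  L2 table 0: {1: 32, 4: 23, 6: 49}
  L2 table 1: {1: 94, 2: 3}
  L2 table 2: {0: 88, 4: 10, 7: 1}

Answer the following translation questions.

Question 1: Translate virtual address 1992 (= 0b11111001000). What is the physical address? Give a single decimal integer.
Answer: 1576

Derivation:
vaddr = 1992 = 0b11111001000
Split: l1_idx=7, l2_idx=6, offset=8
L1[7] = 0
L2[0][6] = 49
paddr = 49 * 32 + 8 = 1576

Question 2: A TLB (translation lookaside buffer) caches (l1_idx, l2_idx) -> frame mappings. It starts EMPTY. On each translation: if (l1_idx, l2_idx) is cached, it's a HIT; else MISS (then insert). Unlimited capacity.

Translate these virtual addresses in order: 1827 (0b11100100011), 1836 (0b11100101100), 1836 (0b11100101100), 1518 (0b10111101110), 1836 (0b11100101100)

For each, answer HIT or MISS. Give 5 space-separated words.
Answer: MISS HIT HIT MISS HIT

Derivation:
vaddr=1827: (7,1) not in TLB -> MISS, insert
vaddr=1836: (7,1) in TLB -> HIT
vaddr=1836: (7,1) in TLB -> HIT
vaddr=1518: (5,7) not in TLB -> MISS, insert
vaddr=1836: (7,1) in TLB -> HIT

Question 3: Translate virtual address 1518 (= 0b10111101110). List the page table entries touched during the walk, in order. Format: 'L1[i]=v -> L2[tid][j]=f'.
Answer: L1[5]=2 -> L2[2][7]=1

Derivation:
vaddr = 1518 = 0b10111101110
Split: l1_idx=5, l2_idx=7, offset=14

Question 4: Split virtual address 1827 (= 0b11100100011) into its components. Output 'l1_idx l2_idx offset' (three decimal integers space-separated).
vaddr = 1827 = 0b11100100011
  top 3 bits -> l1_idx = 7
  next 3 bits -> l2_idx = 1
  bottom 5 bits -> offset = 3

Answer: 7 1 3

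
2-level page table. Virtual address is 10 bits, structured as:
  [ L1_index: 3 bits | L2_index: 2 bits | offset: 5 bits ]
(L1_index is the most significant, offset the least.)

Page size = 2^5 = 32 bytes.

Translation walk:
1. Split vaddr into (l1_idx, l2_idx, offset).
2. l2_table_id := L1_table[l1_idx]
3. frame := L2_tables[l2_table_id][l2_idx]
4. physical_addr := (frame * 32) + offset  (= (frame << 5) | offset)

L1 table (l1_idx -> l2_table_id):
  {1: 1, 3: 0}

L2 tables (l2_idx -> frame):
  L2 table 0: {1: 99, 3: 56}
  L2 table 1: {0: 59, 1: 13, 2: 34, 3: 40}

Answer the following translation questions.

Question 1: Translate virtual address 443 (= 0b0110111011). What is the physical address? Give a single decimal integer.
Answer: 3195

Derivation:
vaddr = 443 = 0b0110111011
Split: l1_idx=3, l2_idx=1, offset=27
L1[3] = 0
L2[0][1] = 99
paddr = 99 * 32 + 27 = 3195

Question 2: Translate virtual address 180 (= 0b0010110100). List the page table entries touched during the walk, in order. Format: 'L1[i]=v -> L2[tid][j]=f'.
Answer: L1[1]=1 -> L2[1][1]=13

Derivation:
vaddr = 180 = 0b0010110100
Split: l1_idx=1, l2_idx=1, offset=20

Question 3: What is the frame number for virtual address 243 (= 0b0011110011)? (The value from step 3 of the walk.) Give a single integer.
Answer: 40

Derivation:
vaddr = 243: l1_idx=1, l2_idx=3
L1[1] = 1; L2[1][3] = 40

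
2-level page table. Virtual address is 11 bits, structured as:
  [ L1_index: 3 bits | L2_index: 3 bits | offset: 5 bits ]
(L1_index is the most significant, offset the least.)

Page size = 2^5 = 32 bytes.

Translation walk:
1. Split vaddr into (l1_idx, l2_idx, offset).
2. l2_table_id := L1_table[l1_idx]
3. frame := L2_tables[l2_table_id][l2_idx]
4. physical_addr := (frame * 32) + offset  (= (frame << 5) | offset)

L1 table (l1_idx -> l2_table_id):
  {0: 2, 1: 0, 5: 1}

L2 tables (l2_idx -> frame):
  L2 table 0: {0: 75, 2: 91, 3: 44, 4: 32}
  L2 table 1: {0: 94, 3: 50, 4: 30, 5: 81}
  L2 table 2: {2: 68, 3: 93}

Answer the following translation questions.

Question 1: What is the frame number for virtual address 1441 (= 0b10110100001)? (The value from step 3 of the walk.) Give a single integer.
Answer: 81

Derivation:
vaddr = 1441: l1_idx=5, l2_idx=5
L1[5] = 1; L2[1][5] = 81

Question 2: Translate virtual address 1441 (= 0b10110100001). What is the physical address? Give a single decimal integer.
vaddr = 1441 = 0b10110100001
Split: l1_idx=5, l2_idx=5, offset=1
L1[5] = 1
L2[1][5] = 81
paddr = 81 * 32 + 1 = 2593

Answer: 2593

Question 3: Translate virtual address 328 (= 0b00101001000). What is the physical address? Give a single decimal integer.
vaddr = 328 = 0b00101001000
Split: l1_idx=1, l2_idx=2, offset=8
L1[1] = 0
L2[0][2] = 91
paddr = 91 * 32 + 8 = 2920

Answer: 2920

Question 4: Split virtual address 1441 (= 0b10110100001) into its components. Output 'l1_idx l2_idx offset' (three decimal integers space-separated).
vaddr = 1441 = 0b10110100001
  top 3 bits -> l1_idx = 5
  next 3 bits -> l2_idx = 5
  bottom 5 bits -> offset = 1

Answer: 5 5 1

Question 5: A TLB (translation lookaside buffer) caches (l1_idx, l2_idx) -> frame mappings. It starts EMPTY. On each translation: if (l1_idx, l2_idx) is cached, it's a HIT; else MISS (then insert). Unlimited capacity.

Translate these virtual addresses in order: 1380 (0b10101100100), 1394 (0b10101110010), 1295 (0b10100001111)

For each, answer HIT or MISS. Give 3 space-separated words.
vaddr=1380: (5,3) not in TLB -> MISS, insert
vaddr=1394: (5,3) in TLB -> HIT
vaddr=1295: (5,0) not in TLB -> MISS, insert

Answer: MISS HIT MISS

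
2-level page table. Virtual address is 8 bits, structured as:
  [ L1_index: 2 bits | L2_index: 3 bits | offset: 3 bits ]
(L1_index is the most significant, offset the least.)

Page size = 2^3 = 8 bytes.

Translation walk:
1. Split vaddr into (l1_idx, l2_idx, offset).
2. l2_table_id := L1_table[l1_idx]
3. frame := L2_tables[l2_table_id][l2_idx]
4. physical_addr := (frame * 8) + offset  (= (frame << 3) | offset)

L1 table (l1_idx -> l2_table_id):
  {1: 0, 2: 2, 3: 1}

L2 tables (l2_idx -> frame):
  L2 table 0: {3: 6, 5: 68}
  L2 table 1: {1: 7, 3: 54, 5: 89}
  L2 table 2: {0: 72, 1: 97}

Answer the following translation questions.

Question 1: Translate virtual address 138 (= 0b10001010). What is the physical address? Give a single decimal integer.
vaddr = 138 = 0b10001010
Split: l1_idx=2, l2_idx=1, offset=2
L1[2] = 2
L2[2][1] = 97
paddr = 97 * 8 + 2 = 778

Answer: 778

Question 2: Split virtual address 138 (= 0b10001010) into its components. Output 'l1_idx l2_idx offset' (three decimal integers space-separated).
vaddr = 138 = 0b10001010
  top 2 bits -> l1_idx = 2
  next 3 bits -> l2_idx = 1
  bottom 3 bits -> offset = 2

Answer: 2 1 2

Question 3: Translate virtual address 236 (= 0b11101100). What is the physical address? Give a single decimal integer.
vaddr = 236 = 0b11101100
Split: l1_idx=3, l2_idx=5, offset=4
L1[3] = 1
L2[1][5] = 89
paddr = 89 * 8 + 4 = 716

Answer: 716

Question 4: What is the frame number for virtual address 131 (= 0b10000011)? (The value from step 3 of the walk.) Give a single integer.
vaddr = 131: l1_idx=2, l2_idx=0
L1[2] = 2; L2[2][0] = 72

Answer: 72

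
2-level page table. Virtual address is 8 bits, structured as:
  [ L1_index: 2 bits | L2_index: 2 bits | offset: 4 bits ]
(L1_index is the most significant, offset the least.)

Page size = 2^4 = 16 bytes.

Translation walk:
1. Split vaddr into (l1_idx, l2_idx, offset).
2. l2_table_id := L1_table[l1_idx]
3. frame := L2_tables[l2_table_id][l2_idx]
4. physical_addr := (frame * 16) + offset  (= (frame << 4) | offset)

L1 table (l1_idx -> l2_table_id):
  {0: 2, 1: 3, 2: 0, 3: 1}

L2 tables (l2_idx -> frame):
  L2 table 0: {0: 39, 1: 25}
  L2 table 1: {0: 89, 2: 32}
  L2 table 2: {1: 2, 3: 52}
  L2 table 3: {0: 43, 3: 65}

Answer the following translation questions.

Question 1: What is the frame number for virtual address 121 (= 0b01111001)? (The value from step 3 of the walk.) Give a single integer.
vaddr = 121: l1_idx=1, l2_idx=3
L1[1] = 3; L2[3][3] = 65

Answer: 65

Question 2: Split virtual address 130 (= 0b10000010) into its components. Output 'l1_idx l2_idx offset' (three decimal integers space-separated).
vaddr = 130 = 0b10000010
  top 2 bits -> l1_idx = 2
  next 2 bits -> l2_idx = 0
  bottom 4 bits -> offset = 2

Answer: 2 0 2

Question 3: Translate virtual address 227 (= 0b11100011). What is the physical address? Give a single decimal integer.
vaddr = 227 = 0b11100011
Split: l1_idx=3, l2_idx=2, offset=3
L1[3] = 1
L2[1][2] = 32
paddr = 32 * 16 + 3 = 515

Answer: 515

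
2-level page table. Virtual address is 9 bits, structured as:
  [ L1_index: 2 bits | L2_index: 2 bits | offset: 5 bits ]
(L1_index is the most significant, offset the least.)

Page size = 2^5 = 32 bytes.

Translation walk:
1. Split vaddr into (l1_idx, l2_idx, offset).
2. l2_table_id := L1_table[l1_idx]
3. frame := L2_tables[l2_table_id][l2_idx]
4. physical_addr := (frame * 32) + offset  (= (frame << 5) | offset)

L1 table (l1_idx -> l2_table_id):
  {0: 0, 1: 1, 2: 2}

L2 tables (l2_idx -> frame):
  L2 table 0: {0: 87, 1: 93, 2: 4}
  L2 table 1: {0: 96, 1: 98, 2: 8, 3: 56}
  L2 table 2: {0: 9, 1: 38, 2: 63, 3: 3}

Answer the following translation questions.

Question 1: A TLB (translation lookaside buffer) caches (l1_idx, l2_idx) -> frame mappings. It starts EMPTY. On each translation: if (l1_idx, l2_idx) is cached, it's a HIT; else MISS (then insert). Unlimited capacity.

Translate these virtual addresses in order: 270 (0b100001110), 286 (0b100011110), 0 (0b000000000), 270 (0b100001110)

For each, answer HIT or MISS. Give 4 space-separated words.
vaddr=270: (2,0) not in TLB -> MISS, insert
vaddr=286: (2,0) in TLB -> HIT
vaddr=0: (0,0) not in TLB -> MISS, insert
vaddr=270: (2,0) in TLB -> HIT

Answer: MISS HIT MISS HIT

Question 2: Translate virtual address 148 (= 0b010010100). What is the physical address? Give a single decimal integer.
vaddr = 148 = 0b010010100
Split: l1_idx=1, l2_idx=0, offset=20
L1[1] = 1
L2[1][0] = 96
paddr = 96 * 32 + 20 = 3092

Answer: 3092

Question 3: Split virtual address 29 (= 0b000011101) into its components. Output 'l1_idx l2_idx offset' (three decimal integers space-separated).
vaddr = 29 = 0b000011101
  top 2 bits -> l1_idx = 0
  next 2 bits -> l2_idx = 0
  bottom 5 bits -> offset = 29

Answer: 0 0 29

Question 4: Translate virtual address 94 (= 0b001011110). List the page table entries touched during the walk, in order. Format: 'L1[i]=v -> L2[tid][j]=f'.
Answer: L1[0]=0 -> L2[0][2]=4

Derivation:
vaddr = 94 = 0b001011110
Split: l1_idx=0, l2_idx=2, offset=30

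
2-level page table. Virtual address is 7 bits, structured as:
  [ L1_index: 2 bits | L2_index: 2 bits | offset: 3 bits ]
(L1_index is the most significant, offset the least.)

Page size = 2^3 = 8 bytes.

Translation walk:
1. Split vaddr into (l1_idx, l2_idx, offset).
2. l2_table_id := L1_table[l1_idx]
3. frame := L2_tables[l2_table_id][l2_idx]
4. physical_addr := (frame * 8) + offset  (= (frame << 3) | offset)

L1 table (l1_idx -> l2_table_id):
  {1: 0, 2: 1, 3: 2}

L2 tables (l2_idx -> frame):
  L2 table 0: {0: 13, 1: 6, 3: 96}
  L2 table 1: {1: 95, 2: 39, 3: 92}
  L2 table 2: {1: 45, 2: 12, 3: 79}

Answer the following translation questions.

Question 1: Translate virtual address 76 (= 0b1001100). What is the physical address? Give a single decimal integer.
vaddr = 76 = 0b1001100
Split: l1_idx=2, l2_idx=1, offset=4
L1[2] = 1
L2[1][1] = 95
paddr = 95 * 8 + 4 = 764

Answer: 764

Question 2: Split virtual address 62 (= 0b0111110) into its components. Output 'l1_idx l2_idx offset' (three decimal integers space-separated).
vaddr = 62 = 0b0111110
  top 2 bits -> l1_idx = 1
  next 2 bits -> l2_idx = 3
  bottom 3 bits -> offset = 6

Answer: 1 3 6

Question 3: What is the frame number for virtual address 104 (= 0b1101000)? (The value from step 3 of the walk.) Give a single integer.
vaddr = 104: l1_idx=3, l2_idx=1
L1[3] = 2; L2[2][1] = 45

Answer: 45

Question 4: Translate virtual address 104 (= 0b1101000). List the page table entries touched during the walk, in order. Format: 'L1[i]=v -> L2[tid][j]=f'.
vaddr = 104 = 0b1101000
Split: l1_idx=3, l2_idx=1, offset=0

Answer: L1[3]=2 -> L2[2][1]=45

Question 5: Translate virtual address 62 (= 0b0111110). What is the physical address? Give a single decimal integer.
Answer: 774

Derivation:
vaddr = 62 = 0b0111110
Split: l1_idx=1, l2_idx=3, offset=6
L1[1] = 0
L2[0][3] = 96
paddr = 96 * 8 + 6 = 774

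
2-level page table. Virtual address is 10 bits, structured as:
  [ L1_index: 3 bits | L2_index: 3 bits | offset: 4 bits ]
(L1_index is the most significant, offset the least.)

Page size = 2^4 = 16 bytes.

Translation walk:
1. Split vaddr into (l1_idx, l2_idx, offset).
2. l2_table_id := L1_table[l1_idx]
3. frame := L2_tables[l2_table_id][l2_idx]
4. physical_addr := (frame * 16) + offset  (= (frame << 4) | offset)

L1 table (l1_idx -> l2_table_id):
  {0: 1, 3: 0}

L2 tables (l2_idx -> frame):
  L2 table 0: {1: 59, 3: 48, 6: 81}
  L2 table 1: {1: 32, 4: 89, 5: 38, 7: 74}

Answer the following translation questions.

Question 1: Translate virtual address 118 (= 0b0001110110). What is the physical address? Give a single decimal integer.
Answer: 1190

Derivation:
vaddr = 118 = 0b0001110110
Split: l1_idx=0, l2_idx=7, offset=6
L1[0] = 1
L2[1][7] = 74
paddr = 74 * 16 + 6 = 1190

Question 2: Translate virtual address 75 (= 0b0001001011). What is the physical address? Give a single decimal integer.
vaddr = 75 = 0b0001001011
Split: l1_idx=0, l2_idx=4, offset=11
L1[0] = 1
L2[1][4] = 89
paddr = 89 * 16 + 11 = 1435

Answer: 1435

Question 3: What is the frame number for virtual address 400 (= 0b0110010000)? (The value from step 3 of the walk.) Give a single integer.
vaddr = 400: l1_idx=3, l2_idx=1
L1[3] = 0; L2[0][1] = 59

Answer: 59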